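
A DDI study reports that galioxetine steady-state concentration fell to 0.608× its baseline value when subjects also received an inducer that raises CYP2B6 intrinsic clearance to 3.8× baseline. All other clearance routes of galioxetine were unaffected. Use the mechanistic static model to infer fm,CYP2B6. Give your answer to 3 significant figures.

0.230

Write x for the fraction cleared via CYP2B6. The observed steady-state concentration change means clearance rose to 1/0.608 = 1.645 of baseline.
Only the CYP2B6 route changed, so 1.645 = x·3.8 + (1 − x), giving x = 0.230.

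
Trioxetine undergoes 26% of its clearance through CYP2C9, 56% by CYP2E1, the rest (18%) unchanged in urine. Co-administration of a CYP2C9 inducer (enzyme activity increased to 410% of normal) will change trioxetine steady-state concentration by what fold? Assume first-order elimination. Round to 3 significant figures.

0.554

The CYP2C9 pathway (26% of clearance) rises to 4.1× activity: 0.26 × 4.1 = 1.066.
CYP2E1 (56%) and the residual 18% are unaffected.
New clearance relative to baseline: 1.066 + 0.56 + 0.18 = 1.806.
Since steady-state concentration ∝ 1/CL, the ratio is 1 / 1.806 = 0.554.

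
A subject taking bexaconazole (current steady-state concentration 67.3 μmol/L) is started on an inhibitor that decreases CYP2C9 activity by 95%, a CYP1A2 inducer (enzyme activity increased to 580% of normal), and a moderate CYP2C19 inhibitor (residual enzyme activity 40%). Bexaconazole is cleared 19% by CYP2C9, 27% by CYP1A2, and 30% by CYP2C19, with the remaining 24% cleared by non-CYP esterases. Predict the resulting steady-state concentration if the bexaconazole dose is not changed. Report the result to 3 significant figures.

34.8 μmol/L

The CYP2C9 pathway (19% of clearance) falls to 0.05× activity: 0.19 × 0.05 = 0.0095.
The CYP1A2 pathway (27% of clearance) rises to 5.8× activity: 0.27 × 5.8 = 1.566.
The CYP2C19 pathway (30% of clearance) drops to 0.4× activity: 0.3 × 0.4 = 0.12.
Non-CYP routes (24%) are unchanged.
Relative clearance = 0.0095 + 1.566 + 0.12 + 0.24 = 1.9355.
New steady-state concentration = 67.3 / 1.9355 = 34.8 μmol/L (concentration scales inversely with clearance).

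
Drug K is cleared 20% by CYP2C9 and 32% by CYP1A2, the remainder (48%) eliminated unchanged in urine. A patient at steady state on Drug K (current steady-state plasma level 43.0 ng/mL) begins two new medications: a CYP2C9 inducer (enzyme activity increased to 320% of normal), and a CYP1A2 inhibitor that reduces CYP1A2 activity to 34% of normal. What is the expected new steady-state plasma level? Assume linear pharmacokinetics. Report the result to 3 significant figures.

The CYP2C9 pathway (20% of clearance) rises to 3.2× activity: 0.2 × 3.2 = 0.64.
The CYP1A2 pathway (32% of clearance) drops to 0.34× activity: 0.32 × 0.34 = 0.1088.
Non-CYP routes (48%) are unchanged.
CL_new/CL_old = 0.64 + 0.1088 + 0.48 = 1.2288.
Dividing the baseline by the relative clearance: 43.0 / 1.2288 = 35.0 ng/mL.

35.0 ng/mL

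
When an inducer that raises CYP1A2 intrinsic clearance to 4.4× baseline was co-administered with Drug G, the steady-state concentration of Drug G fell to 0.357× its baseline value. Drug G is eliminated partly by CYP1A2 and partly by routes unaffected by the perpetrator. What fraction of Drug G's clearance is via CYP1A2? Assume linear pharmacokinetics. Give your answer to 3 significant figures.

Write x for the fraction cleared via CYP1A2. The observed steady-state concentration change means clearance rose to 1/0.357 = 2.801 of baseline.
Setting x·4.4 + (1 − x) = 2.801 and solving: x = (2.801 − 1)/(4.4 − 1) = 0.530.

0.530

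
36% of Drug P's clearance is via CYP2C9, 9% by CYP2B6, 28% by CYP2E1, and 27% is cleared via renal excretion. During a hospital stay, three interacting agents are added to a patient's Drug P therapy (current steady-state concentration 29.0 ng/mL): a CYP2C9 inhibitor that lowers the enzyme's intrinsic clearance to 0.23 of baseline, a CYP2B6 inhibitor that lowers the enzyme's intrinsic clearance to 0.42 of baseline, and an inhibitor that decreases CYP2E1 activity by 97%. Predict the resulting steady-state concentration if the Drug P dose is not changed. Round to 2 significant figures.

The CYP2C9 pathway (36% of clearance) drops to 0.23× activity: 0.36 × 0.23 = 0.0828.
The CYP2B6 pathway (9% of clearance) drops to 0.42× activity: 0.09 × 0.42 = 0.0378.
The CYP2E1 pathway (28% of clearance) falls to 0.03× activity: 0.28 × 0.03 = 0.0084.
Non-CYP routes (27%) are unchanged.
CL_new/CL_old = 0.0828 + 0.0378 + 0.0084 + 0.27 = 0.399.
Steady-state concentration ∝ 1/CL: new value = 29.0 / 0.399 = 73 ng/mL.

73 ng/mL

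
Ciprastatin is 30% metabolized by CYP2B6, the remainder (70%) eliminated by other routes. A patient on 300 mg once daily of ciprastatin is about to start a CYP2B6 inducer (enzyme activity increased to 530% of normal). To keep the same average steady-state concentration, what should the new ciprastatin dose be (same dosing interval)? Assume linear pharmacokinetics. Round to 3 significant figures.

The CYP2B6 pathway (30% of clearance) is boosted to 5.3× activity: 0.3 × 5.3 = 1.59.
Non-CYP routes (70%) are unchanged.
New clearance relative to baseline: 1.59 + 0.7 = 2.29.
To maintain the same steady-state level, dose must scale with clearance: new dose = 300 × 2.29 = 687 mg.

687 mg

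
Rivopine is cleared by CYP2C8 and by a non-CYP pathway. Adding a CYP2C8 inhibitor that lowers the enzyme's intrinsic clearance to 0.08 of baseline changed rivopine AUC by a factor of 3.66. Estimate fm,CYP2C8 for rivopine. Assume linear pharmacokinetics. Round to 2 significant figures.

CL'/CL = 1 / 3.66 = 0.2732
0.08·fm + (1 − fm) = 0.2732
fm = (0.2732 − 1) / (0.08 − 1) = 0.79

0.79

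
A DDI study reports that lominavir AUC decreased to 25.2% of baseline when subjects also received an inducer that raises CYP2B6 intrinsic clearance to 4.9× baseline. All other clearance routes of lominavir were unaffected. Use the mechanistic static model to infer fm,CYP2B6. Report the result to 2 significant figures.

Let x = fm,CYP2B6. Because AUC ∝ 1/CL, relative clearance rose to 1/0.252 = 3.968.
Setting x·4.9 + (1 − x) = 3.968 and solving: x = (3.968 − 1)/(4.9 − 1) = 0.76.

0.76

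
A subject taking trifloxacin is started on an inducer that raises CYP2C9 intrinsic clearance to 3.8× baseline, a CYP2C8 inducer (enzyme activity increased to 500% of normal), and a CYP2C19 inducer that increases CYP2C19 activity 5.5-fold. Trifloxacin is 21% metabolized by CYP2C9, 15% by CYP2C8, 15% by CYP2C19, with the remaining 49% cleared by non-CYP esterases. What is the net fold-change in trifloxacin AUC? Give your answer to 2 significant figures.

0.35

The CYP2C9 pathway (21% of clearance) is boosted to 3.8× activity: 0.21 × 3.8 = 0.798.
The CYP2C8 pathway (15% of clearance) increases to 5× activity: 0.15 × 5 = 0.75.
The CYP2C19 pathway (15% of clearance) is boosted to 5.5× activity: 0.15 × 5.5 = 0.825.
Non-CYP routes (49%) are unchanged.
New clearance relative to baseline: 0.798 + 0.75 + 0.825 + 0.49 = 2.863.
AUC ∝ 1/CL: fold-change = 1 / 2.863 = 0.35.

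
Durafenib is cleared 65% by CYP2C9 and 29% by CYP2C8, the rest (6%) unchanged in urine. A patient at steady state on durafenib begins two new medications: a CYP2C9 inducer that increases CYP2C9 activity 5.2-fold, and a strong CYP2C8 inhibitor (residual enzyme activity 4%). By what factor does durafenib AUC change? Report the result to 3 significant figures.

The CYP2C9 pathway (65% of clearance) is boosted to 5.2× activity: 0.65 × 5.2 = 3.38.
The CYP2C8 pathway (29% of clearance) falls to 0.04× activity: 0.29 × 0.04 = 0.0116.
Non-CYP routes (6%) are unchanged.
CL_new/CL_old = 3.38 + 0.0116 + 0.06 = 3.4516.
Because AUC varies inversely with clearance, the combined effect is 1 / 3.4516 = 0.290.

0.290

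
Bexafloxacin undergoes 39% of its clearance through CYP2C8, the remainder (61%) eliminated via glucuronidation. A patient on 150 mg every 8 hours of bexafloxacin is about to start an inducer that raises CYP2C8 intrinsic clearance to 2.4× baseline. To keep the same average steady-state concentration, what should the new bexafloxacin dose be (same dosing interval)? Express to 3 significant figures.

232 mg

The CYP2C8 pathway (39% of clearance) increases to 2.4× activity: 0.39 × 2.4 = 0.936.
The remaining 61% of clearance is unaffected.
CL_new/CL_old = 0.936 + 0.61 = 1.546.
Exposure is unchanged when dose changes in proportion to clearance. New dose = 150 mg × 1.546 = 232 mg.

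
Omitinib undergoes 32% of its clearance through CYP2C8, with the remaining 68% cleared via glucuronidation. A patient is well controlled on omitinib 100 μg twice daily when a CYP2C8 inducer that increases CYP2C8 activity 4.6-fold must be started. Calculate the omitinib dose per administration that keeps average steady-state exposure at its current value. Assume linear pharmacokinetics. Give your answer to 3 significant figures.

215 μg

The CYP2C8 pathway (32% of clearance) is boosted to 4.6× activity: 0.32 × 4.6 = 1.472.
The remaining 68% of clearance is unaffected.
CL_new/CL_old = 1.472 + 0.68 = 2.152.
Exposure is unchanged when dose changes in proportion to clearance. New dose = 100 μg × 2.152 = 215 μg.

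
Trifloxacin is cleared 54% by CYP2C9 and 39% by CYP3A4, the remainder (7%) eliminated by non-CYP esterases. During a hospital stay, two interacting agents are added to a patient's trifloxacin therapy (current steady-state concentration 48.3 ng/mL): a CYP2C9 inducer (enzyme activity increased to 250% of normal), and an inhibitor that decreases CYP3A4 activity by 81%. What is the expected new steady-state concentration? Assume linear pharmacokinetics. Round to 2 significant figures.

32 ng/mL

CYP2C9: 0.54 × 2.5 = 1.35
CYP3A4: 0.39 × 0.19 = 0.0741
Other: 0.07 (unchanged)
Relative clearance = 1.35 + 0.0741 + 0.07 = 1.4941.
Steady-state concentration ∝ 1/CL: new value = 48.3 / 1.4941 = 32 ng/mL.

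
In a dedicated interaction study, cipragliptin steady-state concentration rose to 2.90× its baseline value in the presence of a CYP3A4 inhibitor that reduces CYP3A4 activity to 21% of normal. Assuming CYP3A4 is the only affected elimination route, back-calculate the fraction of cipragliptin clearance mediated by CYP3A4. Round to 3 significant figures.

0.829

CL'/CL = 1 / 2.90 = 0.3448
0.21·fm + (1 − fm) = 0.3448
fm = (0.3448 − 1) / (0.21 − 1) = 0.829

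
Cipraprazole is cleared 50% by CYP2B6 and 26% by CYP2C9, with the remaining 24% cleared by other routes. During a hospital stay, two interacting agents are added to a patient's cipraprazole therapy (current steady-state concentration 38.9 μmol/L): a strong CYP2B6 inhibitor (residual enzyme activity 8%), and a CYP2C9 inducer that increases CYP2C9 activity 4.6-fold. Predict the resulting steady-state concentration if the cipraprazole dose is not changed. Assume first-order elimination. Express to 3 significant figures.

The CYP2B6 pathway (50% of clearance) is reduced to 0.08× activity: 0.5 × 0.08 = 0.04.
The CYP2C9 pathway (26% of clearance) rises to 4.6× activity: 0.26 × 4.6 = 1.196.
Non-CYP routes (24%) are unchanged.
Relative clearance = 0.04 + 1.196 + 0.24 = 1.476.
New steady-state concentration = 38.9 / 1.476 = 26.4 μmol/L (concentration scales inversely with clearance).

26.4 μmol/L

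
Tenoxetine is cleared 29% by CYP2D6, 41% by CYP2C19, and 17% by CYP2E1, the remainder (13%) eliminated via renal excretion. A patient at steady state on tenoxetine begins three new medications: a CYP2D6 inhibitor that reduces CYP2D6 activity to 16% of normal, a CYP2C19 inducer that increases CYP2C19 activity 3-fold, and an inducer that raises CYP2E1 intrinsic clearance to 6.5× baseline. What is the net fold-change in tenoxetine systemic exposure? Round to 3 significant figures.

0.398

The CYP2D6 pathway (29% of clearance) drops to 0.16× activity: 0.29 × 0.16 = 0.0464.
The CYP2C19 pathway (41% of clearance) rises to 3× activity: 0.41 × 3 = 1.23.
The CYP2E1 pathway (17% of clearance) rises to 6.5× activity: 0.17 × 6.5 = 1.105.
The remaining 13% of clearance is unaffected.
New clearance relative to baseline: 0.0464 + 1.23 + 1.105 + 0.13 = 2.5114.
Net systemic exposure ratio = 1 / 2.5114 = 0.398.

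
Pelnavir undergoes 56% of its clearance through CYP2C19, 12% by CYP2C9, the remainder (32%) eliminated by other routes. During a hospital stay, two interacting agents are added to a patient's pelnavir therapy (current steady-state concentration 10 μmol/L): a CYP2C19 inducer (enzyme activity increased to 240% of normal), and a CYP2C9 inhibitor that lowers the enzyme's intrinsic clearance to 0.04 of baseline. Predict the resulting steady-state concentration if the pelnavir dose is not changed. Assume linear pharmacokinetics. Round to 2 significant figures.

6.0 μmol/L

The CYP2C19 pathway (56% of clearance) increases to 2.4× activity: 0.56 × 2.4 = 1.344.
The CYP2C9 pathway (12% of clearance) falls to 0.04× activity: 0.12 × 0.04 = 0.0048.
The remaining 32% of clearance is unaffected.
CL_new/CL_old = 1.344 + 0.0048 + 0.32 = 1.6688.
Dividing the baseline by the relative clearance: 10 / 1.6688 = 6.0 μmol/L.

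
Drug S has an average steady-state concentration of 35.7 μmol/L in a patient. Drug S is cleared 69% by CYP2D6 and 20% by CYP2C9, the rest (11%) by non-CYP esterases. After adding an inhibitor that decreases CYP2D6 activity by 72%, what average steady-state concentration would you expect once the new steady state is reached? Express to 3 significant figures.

70.9 μmol/L

The CYP2D6 pathway (69% of clearance) falls to 0.28× activity: 0.69 × 0.28 = 0.1932.
CYP2C9 (20%) and the residual 11% are unaffected.
Relative clearance = 0.1932 + 0.2 + 0.11 = 0.5032.
With dosing unchanged, average steady-state concentration scales as 1/CL: 35.7 / 0.5032 = 70.9 μmol/L.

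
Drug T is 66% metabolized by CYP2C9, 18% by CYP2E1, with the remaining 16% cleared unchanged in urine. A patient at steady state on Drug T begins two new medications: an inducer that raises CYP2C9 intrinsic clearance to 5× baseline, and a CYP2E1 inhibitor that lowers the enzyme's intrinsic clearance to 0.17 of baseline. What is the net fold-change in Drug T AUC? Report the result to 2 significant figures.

0.29

The CYP2C9 pathway (66% of clearance) is boosted to 5× activity: 0.66 × 5 = 3.3.
The CYP2E1 pathway (18% of clearance) drops to 0.17× activity: 0.18 × 0.17 = 0.0306.
The remaining 16% of clearance is unaffected.
Relative clearance = 3.3 + 0.0306 + 0.16 = 3.4906.
AUC ∝ 1/CL: fold-change = 1 / 3.4906 = 0.29.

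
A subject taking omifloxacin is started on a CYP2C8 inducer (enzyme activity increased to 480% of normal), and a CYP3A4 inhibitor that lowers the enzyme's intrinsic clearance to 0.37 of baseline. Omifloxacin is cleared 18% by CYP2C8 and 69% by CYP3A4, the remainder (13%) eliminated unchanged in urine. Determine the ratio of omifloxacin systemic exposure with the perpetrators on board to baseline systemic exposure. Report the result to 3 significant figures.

0.800

The CYP2C8 pathway (18% of clearance) rises to 4.8× activity: 0.18 × 4.8 = 0.864.
The CYP3A4 pathway (69% of clearance) is reduced to 0.37× activity: 0.69 × 0.37 = 0.2553.
Non-CYP routes (13%) are unchanged.
CL_new/CL_old = 0.864 + 0.2553 + 0.13 = 1.2493.
Systemic exposure ∝ 1/CL: fold-change = 1 / 1.2493 = 0.800.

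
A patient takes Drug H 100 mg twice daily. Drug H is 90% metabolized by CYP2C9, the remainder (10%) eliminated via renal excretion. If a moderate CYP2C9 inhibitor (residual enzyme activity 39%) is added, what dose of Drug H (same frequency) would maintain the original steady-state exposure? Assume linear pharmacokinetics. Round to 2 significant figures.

45 mg

The CYP2C9 pathway (90% of clearance) drops to 0.39× activity: 0.9 × 0.39 = 0.351.
Non-CYP routes (10%) are unchanged.
Relative clearance = 0.351 + 0.1 = 0.451.
Css,avg = (dose rate)/CL, so holding Css fixed requires dose ∝ CL: 100 × 0.451 = 45 mg.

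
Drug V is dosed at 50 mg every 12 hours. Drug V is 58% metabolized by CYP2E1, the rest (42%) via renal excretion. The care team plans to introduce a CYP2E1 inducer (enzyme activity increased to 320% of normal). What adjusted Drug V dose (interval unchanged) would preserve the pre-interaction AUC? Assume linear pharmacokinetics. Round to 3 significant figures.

The CYP2E1 pathway (58% of clearance) rises to 3.2× activity: 0.58 × 3.2 = 1.856.
Non-CYP routes (42%) are unchanged.
New clearance relative to baseline: 1.856 + 0.42 = 2.276.
Exposure is unchanged when dose changes in proportion to clearance. New dose = 50 mg × 2.276 = 114 mg.

114 mg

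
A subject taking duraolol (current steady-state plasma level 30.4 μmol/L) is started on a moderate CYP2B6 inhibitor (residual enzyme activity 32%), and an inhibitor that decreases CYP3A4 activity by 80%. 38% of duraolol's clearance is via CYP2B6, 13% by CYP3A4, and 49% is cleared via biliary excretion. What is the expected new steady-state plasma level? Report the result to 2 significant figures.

The CYP2B6 pathway (38% of clearance) is reduced to 0.32× activity: 0.38 × 0.32 = 0.1216.
The CYP3A4 pathway (13% of clearance) falls to 0.2× activity: 0.13 × 0.2 = 0.026.
The remaining 49% of clearance is unaffected.
New clearance relative to baseline: 0.1216 + 0.026 + 0.49 = 0.6376.
Dividing the baseline by the relative clearance: 30.4 / 0.6376 = 48 μmol/L.

48 μmol/L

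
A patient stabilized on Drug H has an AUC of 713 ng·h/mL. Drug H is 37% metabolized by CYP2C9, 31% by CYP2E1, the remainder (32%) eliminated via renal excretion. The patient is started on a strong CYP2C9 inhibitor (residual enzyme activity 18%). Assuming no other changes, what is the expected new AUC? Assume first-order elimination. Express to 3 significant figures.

1.02 × 10³ ng·h/mL

The CYP2C9 pathway (37% of clearance) drops to 0.18× activity: 0.37 × 0.18 = 0.0666.
CYP2E1 (31%) and the residual 32% are unaffected.
New clearance relative to baseline: 0.0666 + 0.31 + 0.32 = 0.6966.
AUC ∝ 1/CL, so new value = 713 / 0.6966 = 1.02 × 10³ ng·h/mL.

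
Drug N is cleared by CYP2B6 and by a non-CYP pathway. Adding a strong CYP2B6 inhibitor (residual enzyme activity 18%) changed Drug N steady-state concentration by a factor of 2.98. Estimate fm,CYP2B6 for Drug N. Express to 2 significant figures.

Call the CYP2B6 fraction fm. After the interaction, CL_new/CL_old = fm × 0.18 + (1 − fm).
Steady-state concentration ratio = 1 / (new CL fraction), so new CL fraction = 1 / 2.98 = 0.3356.
fm × 0.18 + 1 − fm = 0.3356  ⇒  fm × (0.18 − 1) = −0.6644  ⇒  fm = 0.81.

0.81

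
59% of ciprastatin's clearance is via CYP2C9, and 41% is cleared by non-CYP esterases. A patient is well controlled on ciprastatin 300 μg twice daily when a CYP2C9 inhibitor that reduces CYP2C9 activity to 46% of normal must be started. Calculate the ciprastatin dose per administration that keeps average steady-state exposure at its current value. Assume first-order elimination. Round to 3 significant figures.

The CYP2C9 pathway (59% of clearance) is reduced to 0.46× activity: 0.59 × 0.46 = 0.2714.
The remaining 41% of clearance is unaffected.
Relative clearance = 0.2714 + 0.41 = 0.6814.
To maintain the same steady-state level, dose must scale with clearance: new dose = 300 × 0.6814 = 204 μg.

204 μg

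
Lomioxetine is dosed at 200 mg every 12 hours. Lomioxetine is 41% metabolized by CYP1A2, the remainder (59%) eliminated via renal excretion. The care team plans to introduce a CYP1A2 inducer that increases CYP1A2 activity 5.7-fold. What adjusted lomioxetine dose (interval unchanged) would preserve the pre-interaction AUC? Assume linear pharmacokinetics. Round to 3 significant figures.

585 mg

CYP1A2: 0.41 × 5.7 = 2.337
Other: 0.59 (unchanged)
Relative clearance = 2.337 + 0.59 = 2.927.
Css,avg = (dose rate)/CL, so holding Css fixed requires dose ∝ CL: 200 × 2.927 = 585 mg.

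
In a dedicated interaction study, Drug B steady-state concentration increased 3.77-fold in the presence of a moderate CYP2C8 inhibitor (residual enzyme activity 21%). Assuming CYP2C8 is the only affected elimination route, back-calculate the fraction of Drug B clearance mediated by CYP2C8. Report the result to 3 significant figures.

Write x for the fraction cleared via CYP2C8. The observed steady-state concentration change means clearance fell to 1/3.77 = 0.2653 of baseline.
Setting x·0.21 + (1 − x) = 0.2653 and solving: x = (0.2653 − 1)/(0.21 − 1) = 0.930.

0.930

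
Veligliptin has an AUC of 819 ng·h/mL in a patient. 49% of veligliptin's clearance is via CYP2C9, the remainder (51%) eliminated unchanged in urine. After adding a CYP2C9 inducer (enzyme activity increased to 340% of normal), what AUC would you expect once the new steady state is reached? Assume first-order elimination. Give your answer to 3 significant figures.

The CYP2C9 pathway (49% of clearance) increases to 3.4× activity: 0.49 × 3.4 = 1.666.
Non-CYP routes (51%) are unchanged.
CL_new/CL_old = 1.666 + 0.51 = 2.176.
New AUC = baseline ÷ relative clearance = 819 / 2.176 = 376 ng·h/mL.

376 ng·h/mL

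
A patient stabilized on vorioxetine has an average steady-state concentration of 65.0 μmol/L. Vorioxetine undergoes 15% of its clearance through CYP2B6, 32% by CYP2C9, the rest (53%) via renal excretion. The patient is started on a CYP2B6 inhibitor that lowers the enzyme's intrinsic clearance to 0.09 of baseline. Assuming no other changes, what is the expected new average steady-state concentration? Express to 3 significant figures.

The CYP2B6 pathway (15% of clearance) falls to 0.09× activity: 0.15 × 0.09 = 0.0135.
CYP2C9 (32%) and the residual 53% are unaffected.
CL_new/CL_old = 0.0135 + 0.32 + 0.53 = 0.8635.
With dosing unchanged, average steady-state concentration scales as 1/CL: 65.0 / 0.8635 = 75.3 μmol/L.

75.3 μmol/L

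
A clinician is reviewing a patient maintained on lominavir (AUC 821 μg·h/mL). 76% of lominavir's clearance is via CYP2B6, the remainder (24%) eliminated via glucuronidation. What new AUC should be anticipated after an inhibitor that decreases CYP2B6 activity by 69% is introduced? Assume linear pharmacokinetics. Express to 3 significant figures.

CYP2B6: 0.76 × 0.31 = 0.2356
Other: 0.24 (unchanged)
CL_new/CL_old = 0.2356 + 0.24 = 0.4756.
With dosing unchanged, AUC scales as 1/CL: 821 / 0.4756 = 1.73 × 10³ μg·h/mL.

1.73 × 10³ μg·h/mL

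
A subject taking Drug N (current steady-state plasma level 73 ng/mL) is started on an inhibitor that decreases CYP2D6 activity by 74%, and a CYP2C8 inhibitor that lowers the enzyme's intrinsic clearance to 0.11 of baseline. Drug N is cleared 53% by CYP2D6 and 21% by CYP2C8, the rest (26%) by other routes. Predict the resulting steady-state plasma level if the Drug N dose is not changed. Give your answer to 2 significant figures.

CYP2D6: 0.53 × 0.26 = 0.1378
CYP2C8: 0.21 × 0.11 = 0.0231
Other: 0.26 (unchanged)
New clearance relative to baseline: 0.1378 + 0.0231 + 0.26 = 0.4209.
Steady-state plasma level ∝ 1/CL: new value = 73 / 0.4209 = 1.7 × 10² ng/mL.

1.7 × 10² ng/mL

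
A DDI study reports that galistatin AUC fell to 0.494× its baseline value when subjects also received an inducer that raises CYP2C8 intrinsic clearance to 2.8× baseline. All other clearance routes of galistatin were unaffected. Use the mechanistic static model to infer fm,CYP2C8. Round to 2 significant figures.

CL'/CL = 1 / 0.494 = 2.024
2.8·fm + (1 − fm) = 2.024
fm = (2.024 − 1) / (2.8 − 1) = 0.57

0.57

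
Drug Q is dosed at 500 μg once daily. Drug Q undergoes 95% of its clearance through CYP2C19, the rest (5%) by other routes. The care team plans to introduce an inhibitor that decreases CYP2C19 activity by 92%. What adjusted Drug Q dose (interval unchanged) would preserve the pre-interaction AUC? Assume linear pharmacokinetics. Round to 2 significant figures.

63 μg

CYP2C19: 0.95 × 0.08 = 0.076
Other: 0.05 (unchanged)
CL_new/CL_old = 0.076 + 0.05 = 0.126.
To maintain the same steady-state level, dose must scale with clearance: new dose = 500 × 0.126 = 63 μg.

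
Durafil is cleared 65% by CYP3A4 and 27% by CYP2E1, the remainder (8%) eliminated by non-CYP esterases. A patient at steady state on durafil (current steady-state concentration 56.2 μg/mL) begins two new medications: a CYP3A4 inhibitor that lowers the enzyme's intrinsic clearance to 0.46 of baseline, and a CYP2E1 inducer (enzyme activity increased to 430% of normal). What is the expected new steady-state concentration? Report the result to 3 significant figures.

36.5 μg/mL

The CYP3A4 pathway (65% of clearance) falls to 0.46× activity: 0.65 × 0.46 = 0.299.
The CYP2E1 pathway (27% of clearance) is boosted to 4.3× activity: 0.27 × 4.3 = 1.161.
Non-CYP routes (8%) are unchanged.
CL_new/CL_old = 0.299 + 1.161 + 0.08 = 1.54.
Dividing the baseline by the relative clearance: 56.2 / 1.54 = 36.5 μg/mL.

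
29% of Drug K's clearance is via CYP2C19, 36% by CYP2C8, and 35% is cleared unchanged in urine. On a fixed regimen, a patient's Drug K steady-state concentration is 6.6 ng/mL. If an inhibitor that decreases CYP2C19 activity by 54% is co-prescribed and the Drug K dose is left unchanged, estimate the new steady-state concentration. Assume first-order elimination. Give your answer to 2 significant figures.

The CYP2C19 pathway (29% of clearance) is reduced to 0.46× activity: 0.29 × 0.46 = 0.1334.
CYP2C8 (36%) and the residual 35% are unaffected.
CL_new/CL_old = 0.1334 + 0.36 + 0.35 = 0.8434.
With dosing unchanged, steady-state concentration scales as 1/CL: 6.6 / 0.8434 = 7.8 ng/mL.

7.8 ng/mL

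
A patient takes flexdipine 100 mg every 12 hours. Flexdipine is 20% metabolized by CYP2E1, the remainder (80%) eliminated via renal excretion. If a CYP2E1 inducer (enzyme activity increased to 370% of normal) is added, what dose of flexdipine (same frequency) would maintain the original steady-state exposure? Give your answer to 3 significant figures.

154 mg

CYP2E1: 0.2 × 3.7 = 0.74
Other: 0.8 (unchanged)
Relative clearance = 0.74 + 0.8 = 1.54.
Exposure is unchanged when dose changes in proportion to clearance. New dose = 100 mg × 1.54 = 154 mg.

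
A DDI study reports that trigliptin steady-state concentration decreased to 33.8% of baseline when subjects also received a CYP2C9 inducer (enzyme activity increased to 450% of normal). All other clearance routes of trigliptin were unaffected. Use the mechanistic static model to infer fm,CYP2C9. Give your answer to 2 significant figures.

Let fm be the CYP2C9 fraction. New clearance relative to baseline = fm × 4.5 + (1 − fm).
Steady-state concentration ratio = 1 / (new CL fraction), so new CL fraction = 1 / 0.338 = 2.959.
fm × 4.5 + 1 − fm = 2.959  ⇒  fm × (4.5 − 1) = 1.959  ⇒  fm = 0.56.

0.56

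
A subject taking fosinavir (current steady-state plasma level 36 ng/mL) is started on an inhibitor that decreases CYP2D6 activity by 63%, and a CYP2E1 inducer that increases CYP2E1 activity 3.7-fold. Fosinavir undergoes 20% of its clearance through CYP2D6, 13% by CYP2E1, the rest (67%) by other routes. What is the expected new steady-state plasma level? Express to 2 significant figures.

CYP2D6: 0.2 × 0.37 = 0.074
CYP2E1: 0.13 × 3.7 = 0.481
Other: 0.67 (unchanged)
Relative clearance = 0.074 + 0.481 + 0.67 = 1.225.
New steady-state plasma level = 36 / 1.225 = 29 ng/mL (concentration scales inversely with clearance).

29 ng/mL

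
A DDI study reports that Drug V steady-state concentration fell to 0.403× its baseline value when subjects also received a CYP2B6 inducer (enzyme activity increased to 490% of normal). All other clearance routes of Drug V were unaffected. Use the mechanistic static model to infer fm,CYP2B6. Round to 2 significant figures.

0.38

Let fm be the CYP2B6 fraction. New clearance relative to baseline = fm × 4.9 + (1 − fm).
Steady-state concentration ratio = 1 / (new CL fraction), so new CL fraction = 1 / 0.403 = 2.481.
fm × 4.9 + 1 − fm = 2.481  ⇒  fm × (4.9 − 1) = 1.481  ⇒  fm = 0.38.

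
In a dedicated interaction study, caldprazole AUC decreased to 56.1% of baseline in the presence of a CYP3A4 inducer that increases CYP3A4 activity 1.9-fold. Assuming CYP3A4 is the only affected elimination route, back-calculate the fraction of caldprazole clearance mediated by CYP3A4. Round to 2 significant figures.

CL'/CL = 1 / 0.561 = 1.783
1.9·fm + (1 − fm) = 1.783
fm = (1.783 − 1) / (1.9 − 1) = 0.87

0.87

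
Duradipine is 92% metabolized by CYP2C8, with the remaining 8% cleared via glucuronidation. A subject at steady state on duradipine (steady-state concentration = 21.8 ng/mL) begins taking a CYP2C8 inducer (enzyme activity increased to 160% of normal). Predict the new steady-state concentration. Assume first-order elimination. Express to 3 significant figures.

14.0 ng/mL

CYP2C8: 0.92 × 1.6 = 1.472
Other: 0.08 (unchanged)
New clearance relative to baseline: 1.472 + 0.08 = 1.552.
With dosing unchanged, steady-state concentration scales as 1/CL: 21.8 / 1.552 = 14.0 ng/mL.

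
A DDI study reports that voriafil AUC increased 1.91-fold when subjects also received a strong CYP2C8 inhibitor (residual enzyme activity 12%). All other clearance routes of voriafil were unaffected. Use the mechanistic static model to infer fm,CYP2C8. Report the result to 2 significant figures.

0.54

Write x for the fraction cleared via CYP2C8. The observed AUC change means clearance fell to 1/1.91 = 0.5236 of baseline.
Setting x·0.12 + (1 − x) = 0.5236 and solving: x = (0.5236 − 1)/(0.12 − 1) = 0.54.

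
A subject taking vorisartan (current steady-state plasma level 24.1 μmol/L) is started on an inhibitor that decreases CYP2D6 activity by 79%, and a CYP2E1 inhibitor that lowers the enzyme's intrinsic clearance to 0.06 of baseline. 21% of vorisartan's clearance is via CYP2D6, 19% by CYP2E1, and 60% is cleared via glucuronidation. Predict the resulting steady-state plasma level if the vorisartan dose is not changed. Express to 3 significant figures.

CYP2D6: 0.21 × 0.21 = 0.0441
CYP2E1: 0.19 × 0.06 = 0.0114
Other: 0.6 (unchanged)
CL_new/CL_old = 0.0441 + 0.0114 + 0.6 = 0.6555.
Steady-state plasma level ∝ 1/CL: new value = 24.1 / 0.6555 = 36.8 μmol/L.

36.8 μmol/L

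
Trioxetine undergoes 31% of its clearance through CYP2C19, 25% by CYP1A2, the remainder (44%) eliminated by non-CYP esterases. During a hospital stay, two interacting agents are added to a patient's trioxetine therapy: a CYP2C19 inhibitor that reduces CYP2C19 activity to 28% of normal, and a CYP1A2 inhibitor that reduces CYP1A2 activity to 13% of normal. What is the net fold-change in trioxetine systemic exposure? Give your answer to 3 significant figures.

1.79

The CYP2C19 pathway (31% of clearance) drops to 0.28× activity: 0.31 × 0.28 = 0.0868.
The CYP1A2 pathway (25% of clearance) is reduced to 0.13× activity: 0.25 × 0.13 = 0.0325.
Non-CYP routes (44%) are unchanged.
New clearance relative to baseline: 0.0868 + 0.0325 + 0.44 = 0.5593.
Systemic exposure ∝ 1/CL: fold-change = 1 / 0.5593 = 1.79.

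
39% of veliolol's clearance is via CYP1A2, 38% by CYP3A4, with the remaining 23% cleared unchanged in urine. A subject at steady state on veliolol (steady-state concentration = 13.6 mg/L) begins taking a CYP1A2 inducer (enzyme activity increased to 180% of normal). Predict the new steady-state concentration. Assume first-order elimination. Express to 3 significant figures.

The CYP1A2 pathway (39% of clearance) rises to 1.8× activity: 0.39 × 1.8 = 0.702.
CYP3A4 (38%) and the residual 23% are unaffected.
Relative clearance = 0.702 + 0.38 + 0.23 = 1.312.
Steady-state concentration ∝ 1/CL, so new value = 13.6 / 1.312 = 10.4 mg/L.

10.4 mg/L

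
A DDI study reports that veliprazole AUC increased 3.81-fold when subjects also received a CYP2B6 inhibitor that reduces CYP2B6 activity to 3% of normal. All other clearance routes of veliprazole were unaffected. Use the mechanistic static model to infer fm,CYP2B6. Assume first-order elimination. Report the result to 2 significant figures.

0.76

Write x for the fraction cleared via CYP2B6. The observed AUC change means clearance fell to 1/3.81 = 0.2625 of baseline.
Only the CYP2B6 route changed, so 0.2625 = x·0.03 + (1 − x), giving x = 0.76.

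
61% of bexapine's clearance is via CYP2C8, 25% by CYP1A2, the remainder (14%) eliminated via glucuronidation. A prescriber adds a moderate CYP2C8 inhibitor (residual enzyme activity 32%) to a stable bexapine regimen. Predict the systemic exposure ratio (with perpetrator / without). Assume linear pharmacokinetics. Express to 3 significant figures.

The CYP2C8 pathway (61% of clearance) is reduced to 0.32× activity: 0.61 × 0.32 = 0.1952.
CYP1A2 (25%) and the residual 14% are unaffected.
CL_new/CL_old = 0.1952 + 0.25 + 0.14 = 0.5852.
Systemic exposure ratio = CL_old/CL_new = 1 / 0.5852 = 1.71.

1.71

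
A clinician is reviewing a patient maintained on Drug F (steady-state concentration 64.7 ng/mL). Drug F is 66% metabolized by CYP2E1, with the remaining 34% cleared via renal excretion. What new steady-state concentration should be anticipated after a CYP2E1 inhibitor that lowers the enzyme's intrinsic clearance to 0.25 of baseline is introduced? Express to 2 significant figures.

1.3 × 10² ng/mL

CYP2E1: 0.66 × 0.25 = 0.165
Other: 0.34 (unchanged)
Relative clearance = 0.165 + 0.34 = 0.505.
New steady-state concentration = baseline ÷ relative clearance = 64.7 / 0.505 = 1.3 × 10² ng/mL.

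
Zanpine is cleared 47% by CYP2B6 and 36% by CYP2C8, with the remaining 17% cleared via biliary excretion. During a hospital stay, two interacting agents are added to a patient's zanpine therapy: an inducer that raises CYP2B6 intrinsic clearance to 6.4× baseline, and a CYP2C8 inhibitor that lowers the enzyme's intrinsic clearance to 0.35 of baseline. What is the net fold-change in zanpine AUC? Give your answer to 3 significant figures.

CYP2B6: 0.47 × 6.4 = 3.008
CYP2C8: 0.36 × 0.35 = 0.126
Other: 0.17 (unchanged)
New clearance relative to baseline: 3.008 + 0.126 + 0.17 = 3.304.
Net AUC ratio = 1 / 3.304 = 0.303.

0.303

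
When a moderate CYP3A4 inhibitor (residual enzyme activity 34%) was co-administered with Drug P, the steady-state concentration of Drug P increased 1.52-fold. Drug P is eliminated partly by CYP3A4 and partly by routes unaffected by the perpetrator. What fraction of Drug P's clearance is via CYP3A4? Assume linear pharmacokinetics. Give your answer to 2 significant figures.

Let fm be the CYP3A4 fraction. New clearance relative to baseline = fm × 0.34 + (1 − fm).
Steady-state concentration ratio = 1 / (new CL fraction), so new CL fraction = 1 / 1.52 = 0.6579.
fm × 0.34 + 1 − fm = 0.6579  ⇒  fm × (0.34 − 1) = −0.3421  ⇒  fm = 0.52.

0.52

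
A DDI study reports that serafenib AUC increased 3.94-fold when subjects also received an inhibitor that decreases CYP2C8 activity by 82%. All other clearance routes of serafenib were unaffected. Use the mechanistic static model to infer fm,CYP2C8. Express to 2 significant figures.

0.91

CL'/CL = 1 / 3.94 = 0.2538
0.18·fm + (1 − fm) = 0.2538
fm = (0.2538 − 1) / (0.18 − 1) = 0.91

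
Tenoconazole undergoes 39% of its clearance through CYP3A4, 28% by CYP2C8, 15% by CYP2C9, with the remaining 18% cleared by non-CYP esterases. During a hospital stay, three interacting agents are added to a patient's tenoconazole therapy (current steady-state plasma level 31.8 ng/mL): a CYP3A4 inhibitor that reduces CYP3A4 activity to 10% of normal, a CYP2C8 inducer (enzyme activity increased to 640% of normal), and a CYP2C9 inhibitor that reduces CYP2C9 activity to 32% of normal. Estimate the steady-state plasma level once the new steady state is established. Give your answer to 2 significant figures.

CYP3A4: 0.39 × 0.1 = 0.039
CYP2C8: 0.28 × 6.4 = 1.792
CYP2C9: 0.15 × 0.32 = 0.048
Other: 0.18 (unchanged)
CL_new/CL_old = 0.039 + 1.792 + 0.048 + 0.18 = 2.059.
New steady-state plasma level = 31.8 / 2.059 = 15 ng/mL (concentration scales inversely with clearance).

15 ng/mL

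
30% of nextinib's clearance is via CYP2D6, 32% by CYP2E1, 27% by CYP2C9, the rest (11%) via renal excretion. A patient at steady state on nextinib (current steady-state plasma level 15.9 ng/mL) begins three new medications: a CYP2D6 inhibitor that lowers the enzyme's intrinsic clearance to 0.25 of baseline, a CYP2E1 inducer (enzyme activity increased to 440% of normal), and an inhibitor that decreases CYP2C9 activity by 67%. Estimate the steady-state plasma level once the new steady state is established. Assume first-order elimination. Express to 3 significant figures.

The CYP2D6 pathway (30% of clearance) is reduced to 0.25× activity: 0.3 × 0.25 = 0.075.
The CYP2E1 pathway (32% of clearance) increases to 4.4× activity: 0.32 × 4.4 = 1.408.
The CYP2C9 pathway (27% of clearance) falls to 0.33× activity: 0.27 × 0.33 = 0.0891.
The remaining 11% of clearance is unaffected.
New clearance relative to baseline: 0.075 + 1.408 + 0.0891 + 0.11 = 1.6821.
Steady-state plasma level ∝ 1/CL: new value = 15.9 / 1.6821 = 9.45 ng/mL.

9.45 ng/mL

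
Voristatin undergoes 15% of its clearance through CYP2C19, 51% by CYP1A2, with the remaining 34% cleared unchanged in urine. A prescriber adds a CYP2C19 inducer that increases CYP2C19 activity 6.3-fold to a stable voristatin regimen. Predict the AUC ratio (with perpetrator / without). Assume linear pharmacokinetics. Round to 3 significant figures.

0.557

The CYP2C19 pathway (15% of clearance) increases to 6.3× activity: 0.15 × 6.3 = 0.945.
CYP1A2 (51%) and the residual 34% are unaffected.
Relative clearance = 0.945 + 0.51 + 0.34 = 1.795.
AUC is inversely proportional to clearance, so the fold-change is 1 / 1.795 = 0.557.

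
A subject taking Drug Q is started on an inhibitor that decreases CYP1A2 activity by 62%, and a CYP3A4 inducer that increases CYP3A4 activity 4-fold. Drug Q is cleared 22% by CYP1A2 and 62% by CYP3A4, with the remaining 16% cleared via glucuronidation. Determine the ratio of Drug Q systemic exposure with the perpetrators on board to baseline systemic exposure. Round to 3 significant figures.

0.367

The CYP1A2 pathway (22% of clearance) falls to 0.38× activity: 0.22 × 0.38 = 0.0836.
The CYP3A4 pathway (62% of clearance) increases to 4× activity: 0.62 × 4 = 2.48.
Non-CYP routes (16%) are unchanged.
Relative clearance = 0.0836 + 2.48 + 0.16 = 2.7236.
Net systemic exposure ratio = 1 / 2.7236 = 0.367.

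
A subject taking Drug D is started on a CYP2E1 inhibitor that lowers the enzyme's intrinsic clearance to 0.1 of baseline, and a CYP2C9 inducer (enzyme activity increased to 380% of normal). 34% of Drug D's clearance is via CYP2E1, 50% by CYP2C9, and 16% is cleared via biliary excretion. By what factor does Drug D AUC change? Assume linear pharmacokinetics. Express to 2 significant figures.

CYP2E1: 0.34 × 0.1 = 0.034
CYP2C9: 0.5 × 3.8 = 1.9
Other: 0.16 (unchanged)
New clearance relative to baseline: 0.034 + 1.9 + 0.16 = 2.094.
Because AUC varies inversely with clearance, the combined effect is 1 / 2.094 = 0.48.

0.48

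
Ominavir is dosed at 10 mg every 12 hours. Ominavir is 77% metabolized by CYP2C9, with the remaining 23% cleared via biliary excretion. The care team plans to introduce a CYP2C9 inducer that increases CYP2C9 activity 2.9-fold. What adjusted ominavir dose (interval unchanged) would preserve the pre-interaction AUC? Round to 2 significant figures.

25 mg

The CYP2C9 pathway (77% of clearance) is boosted to 2.9× activity: 0.77 × 2.9 = 2.233.
Non-CYP routes (23%) are unchanged.
Relative clearance = 2.233 + 0.23 = 2.463.
Css,avg = (dose rate)/CL, so holding Css fixed requires dose ∝ CL: 10 × 2.463 = 25 mg.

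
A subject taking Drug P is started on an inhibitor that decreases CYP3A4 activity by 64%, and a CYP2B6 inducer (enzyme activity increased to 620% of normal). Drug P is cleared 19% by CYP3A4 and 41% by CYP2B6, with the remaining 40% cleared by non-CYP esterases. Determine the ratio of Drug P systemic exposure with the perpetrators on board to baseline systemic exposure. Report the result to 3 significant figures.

The CYP3A4 pathway (19% of clearance) falls to 0.36× activity: 0.19 × 0.36 = 0.0684.
The CYP2B6 pathway (41% of clearance) rises to 6.2× activity: 0.41 × 6.2 = 2.542.
Non-CYP routes (40%) are unchanged.
New clearance relative to baseline: 0.0684 + 2.542 + 0.4 = 3.0104.
Because systemic exposure varies inversely with clearance, the combined effect is 1 / 3.0104 = 0.332.

0.332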